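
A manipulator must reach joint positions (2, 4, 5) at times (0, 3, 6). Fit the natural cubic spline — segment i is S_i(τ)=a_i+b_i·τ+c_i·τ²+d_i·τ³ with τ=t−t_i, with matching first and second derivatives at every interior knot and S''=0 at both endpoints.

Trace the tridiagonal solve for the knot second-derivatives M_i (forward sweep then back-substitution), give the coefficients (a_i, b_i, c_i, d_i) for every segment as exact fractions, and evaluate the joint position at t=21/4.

Δ: Δ0=2/3, Δ1=1/3
row 1: diag=12, rhs=-2; c'=1/4, d'=-1/6
back: M1=-1/6
M: M0=0, M1=-1/6, M2=0
seg 0: a=2, c=M0/2=0, d=(M1−M0)/(6·3)=-1/108, b=Δ0−h0·(2M0+M1)/6=3/4
seg 1: a=4, c=M1/2=-1/12, d=(M2−M1)/(6·3)=1/108, b=Δ1−h1·(2M1+M2)/6=1/2
t_q=21/4 → seg 1, τ=9/4; S=4+1/2·τ+-1/12·τ²+1/108·τ³=1231/256

  seg 0: a=2 b=3/4 c=0 d=-1/108
  seg 1: a=4 b=1/2 c=-1/12 d=1/108
S(21/4) = 1231/256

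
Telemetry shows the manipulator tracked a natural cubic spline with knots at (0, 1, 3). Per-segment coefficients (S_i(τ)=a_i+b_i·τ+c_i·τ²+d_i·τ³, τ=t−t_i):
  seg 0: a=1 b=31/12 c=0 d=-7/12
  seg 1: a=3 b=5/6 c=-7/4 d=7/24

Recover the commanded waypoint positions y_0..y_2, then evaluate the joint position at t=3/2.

y_0 = S_0(0) = a_0 = 1
y_1 = S_1(0) = a_1 = 3
y_2 = S_1(2) = 0
t_q=3/2 is in segment 1 (τ=1/2); S_1(τ)=193/64

y_0=1 y_1=3 y_2=0
S(3/2) = 193/64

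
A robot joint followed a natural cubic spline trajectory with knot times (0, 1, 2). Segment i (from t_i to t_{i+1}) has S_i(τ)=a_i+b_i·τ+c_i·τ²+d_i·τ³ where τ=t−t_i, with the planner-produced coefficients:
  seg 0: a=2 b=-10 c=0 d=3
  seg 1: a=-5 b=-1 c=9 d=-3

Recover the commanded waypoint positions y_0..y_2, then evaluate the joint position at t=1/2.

y_0 = S_0(0) = a_0 = 2
y_1 = S_1(0) = a_1 = -5
y_2 = S_1(1) = 0
t_q=1/2 is in segment 0 (τ=1/2); S_0(τ)=-21/8

y_0=2 y_1=-5 y_2=0
S(1/2) = -21/8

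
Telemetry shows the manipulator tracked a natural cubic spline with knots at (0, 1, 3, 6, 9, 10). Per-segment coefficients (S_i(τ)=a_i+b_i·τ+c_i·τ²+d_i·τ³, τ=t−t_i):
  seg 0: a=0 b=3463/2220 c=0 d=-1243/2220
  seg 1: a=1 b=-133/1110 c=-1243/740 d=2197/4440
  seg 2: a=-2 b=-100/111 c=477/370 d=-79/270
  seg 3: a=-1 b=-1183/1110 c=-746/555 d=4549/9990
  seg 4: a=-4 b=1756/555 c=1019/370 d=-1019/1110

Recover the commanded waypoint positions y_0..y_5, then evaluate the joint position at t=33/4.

y_0 = S_0(0) = a_0 = 0
y_1 = S_1(0) = a_1 = 1
y_2 = S_2(0) = a_2 = -2
y_3 = S_3(0) = a_3 = -1
y_4 = S_4(0) = a_4 = -4
y_5 = S_4(1) = 1
t_q=33/4 is in segment 3 (τ=9/4); S_3(τ)=-118777/23680

y_0=0 y_1=1 y_2=-2 y_3=-1 y_4=-4 y_5=1
S(33/4) = -118777/23680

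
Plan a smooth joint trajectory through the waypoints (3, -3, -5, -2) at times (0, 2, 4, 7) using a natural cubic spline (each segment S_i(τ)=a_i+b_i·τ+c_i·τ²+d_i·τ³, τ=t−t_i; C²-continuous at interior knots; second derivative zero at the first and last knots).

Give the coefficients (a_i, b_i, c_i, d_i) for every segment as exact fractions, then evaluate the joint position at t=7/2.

  seg 0: a=3 b=-65/19 c=0 d=2/19
  seg 1: a=-3 b=-41/19 c=12/19 d=-1/38
  seg 2: a=-5 b=1/19 c=9/19 d=-1/19
S(7/2) = -1491/304

Δ: Δ0=-3, Δ1=-1, Δ2=1
row 1: diag=8, rhs=12; c'=1/4, d'=3/2
row 2: denom=10−2·1/4=19/2; d'=(12−2·3/2)/(19/2)=18/19
back: M2=18/19
back: M1=3/2−1/4·18/19=24/19
M: M0=0, M1=24/19, M2=18/19, M3=0
seg 0: a=3, c=M0/2=0, d=(M1−M0)/(6·2)=2/19, b=Δ0−h0·(2M0+M1)/6=-65/19
seg 1: a=-3, c=M1/2=12/19, d=(M2−M1)/(6·2)=-1/38, b=Δ1−h1·(2M1+M2)/6=-41/19
seg 2: a=-5, c=M2/2=9/19, d=(M3−M2)/(6·3)=-1/19, b=Δ2−h2·(2M2+M3)/6=1/19
t_q=7/2 → seg 1, τ=3/2; S=-3+-41/19·τ+12/19·τ²+-1/38·τ³=-1491/304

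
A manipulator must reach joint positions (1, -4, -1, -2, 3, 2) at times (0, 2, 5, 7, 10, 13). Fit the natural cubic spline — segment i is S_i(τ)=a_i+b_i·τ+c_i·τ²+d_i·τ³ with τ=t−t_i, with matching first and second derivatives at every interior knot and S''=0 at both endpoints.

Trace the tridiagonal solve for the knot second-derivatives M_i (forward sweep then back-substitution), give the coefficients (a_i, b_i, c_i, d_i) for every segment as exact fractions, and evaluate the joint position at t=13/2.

  seg 0: a=1 b=-21913/6414 c=0 d=2939/12828
  seg 1: a=-4 b=-4279/6414 c=2939/2138 d=-7879/28863
  seg 2: a=-1 b=1349/6414 c=-6941/6414 d=4663/12828
  seg 3: a=-2 b=521/2138 c=3524/3207 d=-12017/57726
  seg 4: a=3 b=1300/1069 c=-4969/6414 d=4969/57726
S(13/2) = -64741/34208

Δ: Δ0=-5/2, Δ1=1, Δ2=-1/2, Δ3=5/3, Δ4=-1/3
row 1: diag=10, rhs=21; c'=3/10, d'=21/10
row 2: denom=10−3·3/10=91/10; d'=(-9−3·21/10)/(91/10)=-153/91
row 3: denom=10−2·20/91=870/91; d'=(13−2·-153/91)/(870/91)=1489/870
row 4: denom=12−3·91/290=3207/290; d'=(-12−3·1489/870)/(3207/290)=-4969/3207
back: M4=-4969/3207
back: M3=1489/870−91/290·-4969/3207=7048/3207
back: M2=-153/91−20/91·7048/3207=-6941/3207
back: M1=21/10−3/10·-6941/3207=2939/1069
M: M0=0, M1=2939/1069, M2=-6941/3207, M3=7048/3207, M4=-4969/3207, M5=0
seg 0: a=1, c=M0/2=0, d=(M1−M0)/(6·2)=2939/12828, b=Δ0−h0·(2M0+M1)/6=-21913/6414
seg 1: a=-4, c=M1/2=2939/2138, d=(M2−M1)/(6·3)=-7879/28863, b=Δ1−h1·(2M1+M2)/6=-4279/6414
seg 2: a=-1, c=M2/2=-6941/6414, d=(M3−M2)/(6·2)=4663/12828, b=Δ2−h2·(2M2+M3)/6=1349/6414
seg 3: a=-2, c=M3/2=3524/3207, d=(M4−M3)/(6·3)=-12017/57726, b=Δ3−h3·(2M3+M4)/6=521/2138
seg 4: a=3, c=M4/2=-4969/6414, d=(M5−M4)/(6·3)=4969/57726, b=Δ4−h4·(2M4+M5)/6=1300/1069
t_q=13/2 → seg 2, τ=3/2; S=-1+1349/6414·τ+-6941/6414·τ²+4663/12828·τ³=-64741/34208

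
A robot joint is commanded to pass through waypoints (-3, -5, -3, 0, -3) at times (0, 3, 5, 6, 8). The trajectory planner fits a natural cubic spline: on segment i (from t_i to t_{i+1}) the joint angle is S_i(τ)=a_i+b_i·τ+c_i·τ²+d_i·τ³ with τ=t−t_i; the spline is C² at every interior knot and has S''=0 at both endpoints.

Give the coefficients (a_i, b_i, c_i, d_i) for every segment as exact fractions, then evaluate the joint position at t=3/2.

  seg 0: a=-3 b=-440/489 c=0 d=38/1467
  seg 1: a=-5 b=-98/489 c=38/163 d=359/1956
  seg 2: a=-3 b=1435/489 c=435/326 d=-1241/978
  seg 3: a=0 b=1757/978 c=-403/163 d=403/978
S(3/2) = -2779/652

Δ: Δ0=-2/3, Δ1=1, Δ2=3, Δ3=-3/2
row 1: diag=10, rhs=10; c'=1/5, d'=1
row 2: denom=6−2·1/5=28/5; d'=(12−2·1)/(28/5)=25/14
row 3: denom=6−1·5/28=163/28; d'=(-27−1·25/14)/(163/28)=-806/163
back: M3=-806/163
back: M2=25/14−5/28·-806/163=435/163
back: M1=1−1/5·435/163=76/163
M: M0=0, M1=76/163, M2=435/163, M3=-806/163, M4=0
seg 0: a=-3, c=M0/2=0, d=(M1−M0)/(6·3)=38/1467, b=Δ0−h0·(2M0+M1)/6=-440/489
seg 1: a=-5, c=M1/2=38/163, d=(M2−M1)/(6·2)=359/1956, b=Δ1−h1·(2M1+M2)/6=-98/489
seg 2: a=-3, c=M2/2=435/326, d=(M3−M2)/(6·1)=-1241/978, b=Δ2−h2·(2M2+M3)/6=1435/489
seg 3: a=0, c=M3/2=-403/163, d=(M4−M3)/(6·2)=403/978, b=Δ3−h3·(2M3+M4)/6=1757/978
t_q=3/2 → seg 0, τ=3/2; S=-3+-440/489·τ+0·τ²+38/1467·τ³=-2779/652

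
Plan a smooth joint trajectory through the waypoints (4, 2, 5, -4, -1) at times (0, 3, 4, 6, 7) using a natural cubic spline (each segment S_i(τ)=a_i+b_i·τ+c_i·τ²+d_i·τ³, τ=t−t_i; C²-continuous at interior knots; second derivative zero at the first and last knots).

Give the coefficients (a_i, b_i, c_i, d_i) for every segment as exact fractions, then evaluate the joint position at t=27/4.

  seg 0: a=4 b=-1048/375 c=0 d=266/1125
  seg 1: a=2 b=1346/375 c=266/125 d=-1019/375
  seg 2: a=5 b=-23/75 c=-753/125 d=5891/3000
  seg 3: a=-4 b=-629/750 c=2879/500 d=-2879/1500
S(27/4) = -14079/6400

Δ: Δ0=-2/3, Δ1=3, Δ2=-9/2, Δ3=3
row 1: diag=8, rhs=22; c'=1/8, d'=11/4
row 2: denom=6−1·1/8=47/8; d'=(-45−1·11/4)/(47/8)=-382/47
row 3: denom=6−2·16/47=250/47; d'=(45−2·-382/47)/(250/47)=2879/250
back: M3=2879/250
back: M2=-382/47−16/47·2879/250=-1506/125
back: M1=11/4−1/8·-1506/125=532/125
M: M0=0, M1=532/125, M2=-1506/125, M3=2879/250, M4=0
seg 0: a=4, c=M0/2=0, d=(M1−M0)/(6·3)=266/1125, b=Δ0−h0·(2M0+M1)/6=-1048/375
seg 1: a=2, c=M1/2=266/125, d=(M2−M1)/(6·1)=-1019/375, b=Δ1−h1·(2M1+M2)/6=1346/375
seg 2: a=5, c=M2/2=-753/125, d=(M3−M2)/(6·2)=5891/3000, b=Δ2−h2·(2M2+M3)/6=-23/75
seg 3: a=-4, c=M3/2=2879/500, d=(M4−M3)/(6·1)=-2879/1500, b=Δ3−h3·(2M3+M4)/6=-629/750
t_q=27/4 → seg 3, τ=3/4; S=-4+-629/750·τ+2879/500·τ²+-2879/1500·τ³=-14079/6400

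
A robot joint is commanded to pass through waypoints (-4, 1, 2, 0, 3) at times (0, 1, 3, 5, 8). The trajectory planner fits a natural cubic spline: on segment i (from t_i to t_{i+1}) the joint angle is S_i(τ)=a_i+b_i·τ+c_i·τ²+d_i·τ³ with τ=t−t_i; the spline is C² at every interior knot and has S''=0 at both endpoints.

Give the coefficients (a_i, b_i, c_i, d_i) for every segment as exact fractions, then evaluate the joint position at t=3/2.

Δ: Δ0=5, Δ1=1/2, Δ2=-1, Δ3=1
row 1: diag=6, rhs=-27; c'=1/3, d'=-9/2
row 2: denom=8−2·1/3=22/3; d'=(-9−2·-9/2)/(22/3)=0
row 3: denom=10−2·3/11=104/11; d'=(12−2·0)/(104/11)=33/26
back: M3=33/26
back: M2=0−3/11·33/26=-9/26
back: M1=-9/2−1/3·-9/26=-57/13
M: M0=0, M1=-57/13, M2=-9/26, M3=33/26, M4=0
seg 0: a=-4, c=M0/2=0, d=(M1−M0)/(6·1)=-19/26, b=Δ0−h0·(2M0+M1)/6=149/26
seg 1: a=1, c=M1/2=-57/26, d=(M2−M1)/(6·2)=35/104, b=Δ1−h1·(2M1+M2)/6=46/13
seg 2: a=2, c=M2/2=-9/52, d=(M3−M2)/(6·2)=7/52, b=Δ2−h2·(2M2+M3)/6=-31/26
seg 3: a=0, c=M3/2=33/52, d=(M4−M3)/(6·3)=-11/156, b=Δ3−h3·(2M3+M4)/6=-7/26
t_q=3/2 → seg 1, τ=1/2; S=1+46/13·τ+-57/26·τ²+35/104·τ³=1883/832

  seg 0: a=-4 b=149/26 c=0 d=-19/26
  seg 1: a=1 b=46/13 c=-57/26 d=35/104
  seg 2: a=2 b=-31/26 c=-9/52 d=7/52
  seg 3: a=0 b=-7/26 c=33/52 d=-11/156
S(3/2) = 1883/832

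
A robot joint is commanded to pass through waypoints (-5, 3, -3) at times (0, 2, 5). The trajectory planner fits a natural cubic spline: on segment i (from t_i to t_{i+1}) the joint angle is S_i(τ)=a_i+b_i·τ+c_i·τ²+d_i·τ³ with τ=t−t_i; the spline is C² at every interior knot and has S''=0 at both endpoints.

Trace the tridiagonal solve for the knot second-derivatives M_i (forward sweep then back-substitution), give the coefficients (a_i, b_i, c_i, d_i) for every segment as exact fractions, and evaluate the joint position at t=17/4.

  seg 0: a=-5 b=26/5 c=0 d=-3/10
  seg 1: a=3 b=8/5 c=-9/5 d=1/5
S(17/4) = -15/64

Δ: Δ0=4, Δ1=-2
row 1: diag=10, rhs=-36; c'=3/10, d'=-18/5
back: M1=-18/5
M: M0=0, M1=-18/5, M2=0
seg 0: a=-5, c=M0/2=0, d=(M1−M0)/(6·2)=-3/10, b=Δ0−h0·(2M0+M1)/6=26/5
seg 1: a=3, c=M1/2=-9/5, d=(M2−M1)/(6·3)=1/5, b=Δ1−h1·(2M1+M2)/6=8/5
t_q=17/4 → seg 1, τ=9/4; S=3+8/5·τ+-9/5·τ²+1/5·τ³=-15/64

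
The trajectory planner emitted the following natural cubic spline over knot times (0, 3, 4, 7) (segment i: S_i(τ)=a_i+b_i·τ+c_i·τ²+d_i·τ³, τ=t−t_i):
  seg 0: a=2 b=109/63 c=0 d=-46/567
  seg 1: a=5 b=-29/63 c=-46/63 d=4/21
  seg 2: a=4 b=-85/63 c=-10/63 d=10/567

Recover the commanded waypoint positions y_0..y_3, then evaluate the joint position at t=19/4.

y_0 = S_0(0) = a_0 = 2
y_1 = S_1(0) = a_1 = 5
y_2 = S_2(0) = a_2 = 4
y_3 = S_2(3) = -1
t_q=19/4 is in segment 2 (τ=3/4); S_2(τ)=93/32

y_0=2 y_1=5 y_2=4 y_3=-1
S(19/4) = 93/32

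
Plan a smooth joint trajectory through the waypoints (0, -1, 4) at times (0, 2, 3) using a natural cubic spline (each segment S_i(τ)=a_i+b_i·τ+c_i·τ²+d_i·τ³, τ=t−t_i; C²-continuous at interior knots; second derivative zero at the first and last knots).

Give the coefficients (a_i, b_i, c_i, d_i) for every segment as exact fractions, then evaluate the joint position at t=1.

Δ: Δ0=-1/2, Δ1=5
row 1: diag=6, rhs=33; c'=1/6, d'=11/2
back: M1=11/2
M: M0=0, M1=11/2, M2=0
seg 0: a=0, c=M0/2=0, d=(M1−M0)/(6·2)=11/24, b=Δ0−h0·(2M0+M1)/6=-7/3
seg 1: a=-1, c=M1/2=11/4, d=(M2−M1)/(6·1)=-11/12, b=Δ1−h1·(2M1+M2)/6=19/6
t_q=1 → seg 0, τ=1; S=0+-7/3·τ+0·τ²+11/24·τ³=-15/8

  seg 0: a=0 b=-7/3 c=0 d=11/24
  seg 1: a=-1 b=19/6 c=11/4 d=-11/12
S(1) = -15/8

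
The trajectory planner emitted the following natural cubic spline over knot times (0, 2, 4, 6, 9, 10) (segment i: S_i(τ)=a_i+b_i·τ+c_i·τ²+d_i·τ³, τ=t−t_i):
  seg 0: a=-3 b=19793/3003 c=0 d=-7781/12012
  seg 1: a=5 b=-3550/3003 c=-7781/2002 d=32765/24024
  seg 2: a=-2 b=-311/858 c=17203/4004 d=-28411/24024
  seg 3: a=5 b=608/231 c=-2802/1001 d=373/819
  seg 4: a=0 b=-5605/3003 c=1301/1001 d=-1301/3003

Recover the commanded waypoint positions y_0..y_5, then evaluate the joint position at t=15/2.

y_0 = S_0(0) = a_0 = -3
y_1 = S_1(0) = a_1 = 5
y_2 = S_2(0) = a_2 = -2
y_3 = S_3(0) = a_3 = 5
y_4 = S_4(0) = a_4 = 0
y_5 = S_4(1) = -1
t_q=15/2 is in segment 3 (τ=3/2); S_3(τ)=33529/8008

y_0=-3 y_1=5 y_2=-2 y_3=5 y_4=0 y_5=-1
S(15/2) = 33529/8008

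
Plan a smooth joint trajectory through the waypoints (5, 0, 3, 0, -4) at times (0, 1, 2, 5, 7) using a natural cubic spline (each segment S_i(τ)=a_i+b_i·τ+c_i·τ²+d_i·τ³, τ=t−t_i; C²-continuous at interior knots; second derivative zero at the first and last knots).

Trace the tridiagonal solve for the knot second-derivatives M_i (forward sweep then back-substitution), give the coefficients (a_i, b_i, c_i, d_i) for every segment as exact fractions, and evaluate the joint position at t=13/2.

  seg 0: a=5 b=-1975/274 c=0 d=605/274
  seg 1: a=0 b=-80/137 c=1815/274 d=-833/274
  seg 2: a=3 b=971/274 c=-342/137 d=269/822
  seg 3: a=0 b=-356/137 c=123/274 d=-41/548
S(13/2) = -13767/4384

Δ: Δ0=-5, Δ1=3, Δ2=-1, Δ3=-2
row 1: diag=4, rhs=48; c'=1/4, d'=12
row 2: denom=8−1·1/4=31/4; d'=(-24−1·12)/(31/4)=-144/31
row 3: denom=10−3·12/31=274/31; d'=(-6−3·-144/31)/(274/31)=123/137
back: M3=123/137
back: M2=-144/31−12/31·123/137=-684/137
back: M1=12−1/4·-684/137=1815/137
M: M0=0, M1=1815/137, M2=-684/137, M3=123/137, M4=0
seg 0: a=5, c=M0/2=0, d=(M1−M0)/(6·1)=605/274, b=Δ0−h0·(2M0+M1)/6=-1975/274
seg 1: a=0, c=M1/2=1815/274, d=(M2−M1)/(6·1)=-833/274, b=Δ1−h1·(2M1+M2)/6=-80/137
seg 2: a=3, c=M2/2=-342/137, d=(M3−M2)/(6·3)=269/822, b=Δ2−h2·(2M2+M3)/6=971/274
seg 3: a=0, c=M3/2=123/274, d=(M4−M3)/(6·2)=-41/548, b=Δ3−h3·(2M3+M4)/6=-356/137
t_q=13/2 → seg 3, τ=3/2; S=0+-356/137·τ+123/274·τ²+-41/548·τ³=-13767/4384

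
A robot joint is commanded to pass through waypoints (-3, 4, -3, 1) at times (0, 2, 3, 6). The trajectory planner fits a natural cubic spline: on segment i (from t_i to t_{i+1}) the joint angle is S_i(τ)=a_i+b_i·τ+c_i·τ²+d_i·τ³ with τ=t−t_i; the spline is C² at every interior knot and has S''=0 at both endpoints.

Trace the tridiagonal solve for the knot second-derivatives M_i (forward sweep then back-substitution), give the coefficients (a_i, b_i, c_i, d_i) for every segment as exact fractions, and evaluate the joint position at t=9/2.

Δ: Δ0=7/2, Δ1=-7, Δ2=4/3
row 1: diag=6, rhs=-63; c'=1/6, d'=-21/2
row 2: denom=8−1·1/6=47/6; d'=(50−1·-21/2)/(47/6)=363/47
back: M2=363/47
back: M1=-21/2−1/6·363/47=-554/47
M: M0=0, M1=-554/47, M2=363/47, M3=0
seg 0: a=-3, c=M0/2=0, d=(M1−M0)/(6·2)=-277/282, b=Δ0−h0·(2M0+M1)/6=2095/282
seg 1: a=4, c=M1/2=-277/47, d=(M2−M1)/(6·1)=917/282, b=Δ1−h1·(2M1+M2)/6=-1229/282
seg 2: a=-3, c=M2/2=363/94, d=(M3−M2)/(6·3)=-121/282, b=Δ2−h2·(2M2+M3)/6=-901/141
t_q=9/2 → seg 2, τ=3/2; S=-3+-901/141·τ+363/94·τ²+-121/282·τ³=-4019/752

  seg 0: a=-3 b=2095/282 c=0 d=-277/282
  seg 1: a=4 b=-1229/282 c=-277/47 d=917/282
  seg 2: a=-3 b=-901/141 c=363/94 d=-121/282
S(9/2) = -4019/752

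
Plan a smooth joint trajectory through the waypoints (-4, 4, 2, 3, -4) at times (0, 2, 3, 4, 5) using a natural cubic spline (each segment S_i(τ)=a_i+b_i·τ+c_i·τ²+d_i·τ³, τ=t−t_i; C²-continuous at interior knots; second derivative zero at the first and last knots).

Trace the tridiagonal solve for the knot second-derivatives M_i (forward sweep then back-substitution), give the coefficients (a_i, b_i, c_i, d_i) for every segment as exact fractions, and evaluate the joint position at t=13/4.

  seg 0: a=-4 b=282/43 c=0 d=-55/86
  seg 1: a=4 b=-48/43 c=-165/43 d=127/43
  seg 2: a=2 b=3/43 c=216/43 d=-176/43
  seg 3: a=3 b=-93/43 c=-312/43 d=104/43
S(13/4) = 195/86

Δ: Δ0=4, Δ1=-2, Δ2=1, Δ3=-7
row 1: diag=6, rhs=-36; c'=1/6, d'=-6
row 2: denom=4−1·1/6=23/6; d'=(18−1·-6)/(23/6)=144/23
row 3: denom=4−1·6/23=86/23; d'=(-48−1·144/23)/(86/23)=-624/43
back: M3=-624/43
back: M2=144/23−6/23·-624/43=432/43
back: M1=-6−1/6·432/43=-330/43
M: M0=0, M1=-330/43, M2=432/43, M3=-624/43, M4=0
seg 0: a=-4, c=M0/2=0, d=(M1−M0)/(6·2)=-55/86, b=Δ0−h0·(2M0+M1)/6=282/43
seg 1: a=4, c=M1/2=-165/43, d=(M2−M1)/(6·1)=127/43, b=Δ1−h1·(2M1+M2)/6=-48/43
seg 2: a=2, c=M2/2=216/43, d=(M3−M2)/(6·1)=-176/43, b=Δ2−h2·(2M2+M3)/6=3/43
seg 3: a=3, c=M3/2=-312/43, d=(M4−M3)/(6·1)=104/43, b=Δ3−h3·(2M3+M4)/6=-93/43
t_q=13/4 → seg 2, τ=1/4; S=2+3/43·τ+216/43·τ²+-176/43·τ³=195/86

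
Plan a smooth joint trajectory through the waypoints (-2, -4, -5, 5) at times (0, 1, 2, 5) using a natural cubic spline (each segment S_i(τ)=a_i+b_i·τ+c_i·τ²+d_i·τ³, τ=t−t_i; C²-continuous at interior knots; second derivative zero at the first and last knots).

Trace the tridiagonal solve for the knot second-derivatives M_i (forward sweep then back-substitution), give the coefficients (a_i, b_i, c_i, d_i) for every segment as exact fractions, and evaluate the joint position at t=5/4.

  seg 0: a=-2 b=-197/93 c=0 d=11/93
  seg 1: a=-4 b=-164/93 c=11/31 d=38/93
  seg 2: a=-5 b=16/93 c=49/31 d=-49/279
S(5/4) = -4377/992

Δ: Δ0=-2, Δ1=-1, Δ2=10/3
row 1: diag=4, rhs=6; c'=1/4, d'=3/2
row 2: denom=8−1·1/4=31/4; d'=(26−1·3/2)/(31/4)=98/31
back: M2=98/31
back: M1=3/2−1/4·98/31=22/31
M: M0=0, M1=22/31, M2=98/31, M3=0
seg 0: a=-2, c=M0/2=0, d=(M1−M0)/(6·1)=11/93, b=Δ0−h0·(2M0+M1)/6=-197/93
seg 1: a=-4, c=M1/2=11/31, d=(M2−M1)/(6·1)=38/93, b=Δ1−h1·(2M1+M2)/6=-164/93
seg 2: a=-5, c=M2/2=49/31, d=(M3−M2)/(6·3)=-49/279, b=Δ2−h2·(2M2+M3)/6=16/93
t_q=5/4 → seg 1, τ=1/4; S=-4+-164/93·τ+11/31·τ²+38/93·τ³=-4377/992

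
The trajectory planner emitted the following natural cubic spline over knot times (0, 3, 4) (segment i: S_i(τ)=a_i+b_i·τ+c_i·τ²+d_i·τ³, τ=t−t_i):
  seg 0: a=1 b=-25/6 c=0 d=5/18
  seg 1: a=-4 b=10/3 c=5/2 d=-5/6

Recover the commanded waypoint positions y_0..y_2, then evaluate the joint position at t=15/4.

y_0 = S_0(0) = a_0 = 1
y_1 = S_1(0) = a_1 = -4
y_2 = S_1(1) = 1
t_q=15/4 is in segment 1 (τ=3/4); S_1(τ)=-57/128

y_0=1 y_1=-4 y_2=1
S(15/4) = -57/128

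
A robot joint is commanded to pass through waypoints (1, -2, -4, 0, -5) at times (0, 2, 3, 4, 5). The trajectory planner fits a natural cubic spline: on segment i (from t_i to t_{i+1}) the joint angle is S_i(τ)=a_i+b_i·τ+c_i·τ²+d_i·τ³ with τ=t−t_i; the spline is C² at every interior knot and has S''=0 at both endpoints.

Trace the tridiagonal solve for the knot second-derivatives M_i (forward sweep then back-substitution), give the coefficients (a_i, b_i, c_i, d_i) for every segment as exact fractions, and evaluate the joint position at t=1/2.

  seg 0: a=1 b=-24/43 c=0 d=-81/344
  seg 1: a=-2 b=-291/86 c=-243/172 d=481/172
  seg 2: a=-4 b=375/172 c=300/43 d=-887/172
  seg 3: a=0 b=57/86 c=-1461/172 d=487/172
S(1/2) = 1903/2752

Δ: Δ0=-3/2, Δ1=-2, Δ2=4, Δ3=-5
row 1: diag=6, rhs=-3; c'=1/6, d'=-1/2
row 2: denom=4−1·1/6=23/6; d'=(36−1·-1/2)/(23/6)=219/23
row 3: denom=4−1·6/23=86/23; d'=(-54−1·219/23)/(86/23)=-1461/86
back: M3=-1461/86
back: M2=219/23−6/23·-1461/86=600/43
back: M1=-1/2−1/6·600/43=-243/86
M: M0=0, M1=-243/86, M2=600/43, M3=-1461/86, M4=0
seg 0: a=1, c=M0/2=0, d=(M1−M0)/(6·2)=-81/344, b=Δ0−h0·(2M0+M1)/6=-24/43
seg 1: a=-2, c=M1/2=-243/172, d=(M2−M1)/(6·1)=481/172, b=Δ1−h1·(2M1+M2)/6=-291/86
seg 2: a=-4, c=M2/2=300/43, d=(M3−M2)/(6·1)=-887/172, b=Δ2−h2·(2M2+M3)/6=375/172
seg 3: a=0, c=M3/2=-1461/172, d=(M4−M3)/(6·1)=487/172, b=Δ3−h3·(2M3+M4)/6=57/86
t_q=1/2 → seg 0, τ=1/2; S=1+-24/43·τ+0·τ²+-81/344·τ³=1903/2752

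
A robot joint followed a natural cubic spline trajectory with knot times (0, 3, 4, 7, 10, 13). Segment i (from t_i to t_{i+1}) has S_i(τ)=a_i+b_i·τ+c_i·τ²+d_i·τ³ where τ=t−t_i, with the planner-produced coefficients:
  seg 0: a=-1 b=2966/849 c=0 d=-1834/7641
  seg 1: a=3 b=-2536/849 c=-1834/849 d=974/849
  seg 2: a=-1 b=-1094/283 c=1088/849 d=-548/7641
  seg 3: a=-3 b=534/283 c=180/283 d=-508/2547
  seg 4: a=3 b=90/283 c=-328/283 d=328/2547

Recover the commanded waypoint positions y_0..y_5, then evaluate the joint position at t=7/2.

y_0=-1 y_1=3 y_2=-1 y_3=-3 y_4=3 y_5=-3
S(7/2) = 3769/3396

y_0 = S_0(0) = a_0 = -1
y_1 = S_1(0) = a_1 = 3
y_2 = S_2(0) = a_2 = -1
y_3 = S_3(0) = a_3 = -3
y_4 = S_4(0) = a_4 = 3
y_5 = S_4(3) = -3
t_q=7/2 is in segment 1 (τ=1/2); S_1(τ)=3769/3396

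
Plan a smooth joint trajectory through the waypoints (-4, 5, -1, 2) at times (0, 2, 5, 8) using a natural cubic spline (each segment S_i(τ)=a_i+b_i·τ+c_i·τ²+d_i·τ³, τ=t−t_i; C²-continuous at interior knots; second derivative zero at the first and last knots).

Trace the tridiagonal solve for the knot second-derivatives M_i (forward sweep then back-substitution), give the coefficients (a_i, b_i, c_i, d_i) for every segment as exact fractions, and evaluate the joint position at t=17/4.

Δ: Δ0=9/2, Δ1=-2, Δ2=1
row 1: diag=10, rhs=-39; c'=3/10, d'=-39/10
row 2: denom=12−3·3/10=111/10; d'=(18−3·-39/10)/(111/10)=99/37
back: M2=99/37
back: M1=-39/10−3/10·99/37=-174/37
M: M0=0, M1=-174/37, M2=99/37, M3=0
seg 0: a=-4, c=M0/2=0, d=(M1−M0)/(6·2)=-29/74, b=Δ0−h0·(2M0+M1)/6=449/74
seg 1: a=5, c=M1/2=-87/37, d=(M2−M1)/(6·3)=91/222, b=Δ1−h1·(2M1+M2)/6=101/74
seg 2: a=-1, c=M2/2=99/74, d=(M3−M2)/(6·3)=-11/74, b=Δ2−h2·(2M2+M3)/6=-62/37
t_q=17/4 → seg 1, τ=9/4; S=5+101/74·τ+-87/37·τ²+91/222·τ³=3961/4736

  seg 0: a=-4 b=449/74 c=0 d=-29/74
  seg 1: a=5 b=101/74 c=-87/37 d=91/222
  seg 2: a=-1 b=-62/37 c=99/74 d=-11/74
S(17/4) = 3961/4736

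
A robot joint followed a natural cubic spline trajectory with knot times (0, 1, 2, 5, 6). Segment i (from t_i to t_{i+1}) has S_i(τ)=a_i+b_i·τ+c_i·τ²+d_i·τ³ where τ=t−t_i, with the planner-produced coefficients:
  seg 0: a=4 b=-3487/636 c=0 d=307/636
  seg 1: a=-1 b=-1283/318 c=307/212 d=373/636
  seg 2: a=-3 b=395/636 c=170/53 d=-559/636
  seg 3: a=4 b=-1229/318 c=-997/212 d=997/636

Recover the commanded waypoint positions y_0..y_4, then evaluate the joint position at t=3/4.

y_0=4 y_1=-1 y_2=-3 y_3=4 y_4=-3
S(3/4) = 1243/13568

y_0 = S_0(0) = a_0 = 4
y_1 = S_1(0) = a_1 = -1
y_2 = S_2(0) = a_2 = -3
y_3 = S_3(0) = a_3 = 4
y_4 = S_3(1) = -3
t_q=3/4 is in segment 0 (τ=3/4); S_0(τ)=1243/13568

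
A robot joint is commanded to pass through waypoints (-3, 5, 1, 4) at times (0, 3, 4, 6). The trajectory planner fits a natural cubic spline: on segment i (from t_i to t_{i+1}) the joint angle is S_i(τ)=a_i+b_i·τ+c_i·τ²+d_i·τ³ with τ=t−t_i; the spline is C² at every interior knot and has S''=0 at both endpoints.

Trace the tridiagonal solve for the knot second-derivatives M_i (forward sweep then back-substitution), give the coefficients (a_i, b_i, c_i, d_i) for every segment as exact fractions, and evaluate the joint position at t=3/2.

Δ: Δ0=8/3, Δ1=-4, Δ2=3/2
row 1: diag=8, rhs=-40; c'=1/8, d'=-5
row 2: denom=6−1·1/8=47/8; d'=(33−1·-5)/(47/8)=304/47
back: M2=304/47
back: M1=-5−1/8·304/47=-273/47
M: M0=0, M1=-273/47, M2=304/47, M3=0
seg 0: a=-3, c=M0/2=0, d=(M1−M0)/(6·3)=-91/282, b=Δ0−h0·(2M0+M1)/6=1571/282
seg 1: a=5, c=M1/2=-273/94, d=(M2−M1)/(6·1)=577/282, b=Δ1−h1·(2M1+M2)/6=-443/141
seg 2: a=1, c=M2/2=152/47, d=(M3−M2)/(6·2)=-76/141, b=Δ2−h2·(2M2+M3)/6=-793/282
t_q=3/2 → seg 0, τ=3/2; S=-3+1571/282·τ+0·τ²+-91/282·τ³=3209/752

  seg 0: a=-3 b=1571/282 c=0 d=-91/282
  seg 1: a=5 b=-443/141 c=-273/94 d=577/282
  seg 2: a=1 b=-793/282 c=152/47 d=-76/141
S(3/2) = 3209/752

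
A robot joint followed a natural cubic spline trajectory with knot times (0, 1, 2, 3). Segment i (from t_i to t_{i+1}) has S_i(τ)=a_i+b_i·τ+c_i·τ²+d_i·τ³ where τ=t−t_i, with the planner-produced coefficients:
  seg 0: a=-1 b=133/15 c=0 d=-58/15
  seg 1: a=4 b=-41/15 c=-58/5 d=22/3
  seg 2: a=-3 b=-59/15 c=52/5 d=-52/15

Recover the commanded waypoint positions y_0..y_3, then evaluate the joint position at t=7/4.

y_0 = S_0(0) = a_0 = -1
y_1 = S_1(0) = a_1 = 4
y_2 = S_2(0) = a_2 = -3
y_3 = S_2(1) = 0
t_q=7/4 is in segment 1 (τ=3/4); S_1(τ)=-237/160

y_0=-1 y_1=4 y_2=-3 y_3=0
S(7/4) = -237/160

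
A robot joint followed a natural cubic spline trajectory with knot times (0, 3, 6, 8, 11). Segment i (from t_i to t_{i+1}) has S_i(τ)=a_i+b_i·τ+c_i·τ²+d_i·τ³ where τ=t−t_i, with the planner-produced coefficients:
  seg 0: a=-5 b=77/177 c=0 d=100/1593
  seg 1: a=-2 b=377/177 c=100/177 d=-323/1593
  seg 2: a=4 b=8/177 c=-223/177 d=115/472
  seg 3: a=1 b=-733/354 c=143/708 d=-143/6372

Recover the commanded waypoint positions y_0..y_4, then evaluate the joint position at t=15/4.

y_0 = S_0(0) = a_0 = -5
y_1 = S_1(0) = a_1 = -2
y_2 = S_2(0) = a_2 = 4
y_3 = S_3(0) = a_3 = 1
y_4 = S_3(3) = -4
t_q=15/4 is in segment 1 (τ=3/4); S_1(τ)=-643/3776

y_0=-5 y_1=-2 y_2=4 y_3=1 y_4=-4
S(15/4) = -643/3776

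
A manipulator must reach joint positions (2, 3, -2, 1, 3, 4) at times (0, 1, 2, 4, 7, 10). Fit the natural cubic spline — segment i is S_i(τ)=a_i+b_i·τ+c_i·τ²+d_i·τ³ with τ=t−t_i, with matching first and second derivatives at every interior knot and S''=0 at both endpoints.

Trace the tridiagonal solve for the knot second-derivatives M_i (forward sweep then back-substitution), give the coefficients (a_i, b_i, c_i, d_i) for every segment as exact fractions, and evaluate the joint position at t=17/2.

  seg 0: a=2 b=4539/1574 c=0 d=-2965/1574
  seg 1: a=3 b=-2178/787 c=-8895/1574 d=5381/1574
  seg 2: a=-2 b=-6003/1574 c=3624/787 d=-1533/1574
  seg 3: a=1 b=4593/1574 c=-975/787 d=6919/42498
  seg 4: a=3 b=-94/787 c=1069/4722 d=-1069/42498
S(17/2) = 40865/12592

Δ: Δ0=1, Δ1=-5, Δ2=3/2, Δ3=2/3, Δ4=1/3
row 1: diag=4, rhs=-36; c'=1/4, d'=-9
row 2: denom=6−1·1/4=23/4; d'=(39−1·-9)/(23/4)=192/23
row 3: denom=10−2·8/23=214/23; d'=(-5−2·192/23)/(214/23)=-499/214
row 4: denom=12−3·69/214=2361/214; d'=(-2−3·-499/214)/(2361/214)=1069/2361
back: M4=1069/2361
back: M3=-499/214−69/214·1069/2361=-1950/787
back: M2=192/23−8/23·-1950/787=7248/787
back: M1=-9−1/4·7248/787=-8895/787
M: M0=0, M1=-8895/787, M2=7248/787, M3=-1950/787, M4=1069/2361, M5=0
seg 0: a=2, c=M0/2=0, d=(M1−M0)/(6·1)=-2965/1574, b=Δ0−h0·(2M0+M1)/6=4539/1574
seg 1: a=3, c=M1/2=-8895/1574, d=(M2−M1)/(6·1)=5381/1574, b=Δ1−h1·(2M1+M2)/6=-2178/787
seg 2: a=-2, c=M2/2=3624/787, d=(M3−M2)/(6·2)=-1533/1574, b=Δ2−h2·(2M2+M3)/6=-6003/1574
seg 3: a=1, c=M3/2=-975/787, d=(M4−M3)/(6·3)=6919/42498, b=Δ3−h3·(2M3+M4)/6=4593/1574
seg 4: a=3, c=M4/2=1069/4722, d=(M5−M4)/(6·3)=-1069/42498, b=Δ4−h4·(2M4+M5)/6=-94/787
t_q=17/2 → seg 4, τ=3/2; S=3+-94/787·τ+1069/4722·τ²+-1069/42498·τ³=40865/12592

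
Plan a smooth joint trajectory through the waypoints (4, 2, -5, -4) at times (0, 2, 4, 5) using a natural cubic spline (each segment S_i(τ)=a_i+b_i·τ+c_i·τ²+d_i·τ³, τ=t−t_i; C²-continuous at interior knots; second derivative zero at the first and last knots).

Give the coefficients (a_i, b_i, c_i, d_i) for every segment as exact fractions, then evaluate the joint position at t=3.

  seg 0: a=4 b=1/11 c=0 d=-3/11
  seg 1: a=2 b=-35/11 c=-18/11 d=65/88
  seg 2: a=-5 b=-19/22 c=123/44 d=-41/44
S(3) = -183/88

Δ: Δ0=-1, Δ1=-7/2, Δ2=1
row 1: diag=8, rhs=-15; c'=1/4, d'=-15/8
row 2: denom=6−2·1/4=11/2; d'=(27−2·-15/8)/(11/2)=123/22
back: M2=123/22
back: M1=-15/8−1/4·123/22=-36/11
M: M0=0, M1=-36/11, M2=123/22, M3=0
seg 0: a=4, c=M0/2=0, d=(M1−M0)/(6·2)=-3/11, b=Δ0−h0·(2M0+M1)/6=1/11
seg 1: a=2, c=M1/2=-18/11, d=(M2−M1)/(6·2)=65/88, b=Δ1−h1·(2M1+M2)/6=-35/11
seg 2: a=-5, c=M2/2=123/44, d=(M3−M2)/(6·1)=-41/44, b=Δ2−h2·(2M2+M3)/6=-19/22
t_q=3 → seg 1, τ=1; S=2+-35/11·τ+-18/11·τ²+65/88·τ³=-183/88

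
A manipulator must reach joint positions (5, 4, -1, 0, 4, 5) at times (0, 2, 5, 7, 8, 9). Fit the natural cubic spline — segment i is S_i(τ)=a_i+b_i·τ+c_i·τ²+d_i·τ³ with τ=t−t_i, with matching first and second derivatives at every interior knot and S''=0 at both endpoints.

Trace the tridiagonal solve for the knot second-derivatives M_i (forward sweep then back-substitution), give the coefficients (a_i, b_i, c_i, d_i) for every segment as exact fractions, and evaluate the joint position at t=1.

Δ: Δ0=-1/2, Δ1=-5/3, Δ2=1/2, Δ3=4, Δ4=1
row 1: diag=10, rhs=-7; c'=3/10, d'=-7/10
row 2: denom=10−3·3/10=91/10; d'=(13−3·-7/10)/(91/10)=151/91
row 3: denom=6−2·20/91=506/91; d'=(21−2·151/91)/(506/91)=1609/506
row 4: denom=4−1·91/506=1933/506; d'=(-18−1·1609/506)/(1933/506)=-10717/1933
back: M4=-10717/1933
back: M3=1609/506−91/506·-10717/1933=8074/1933
back: M2=151/91−20/91·8074/1933=1433/1933
back: M1=-7/10−3/10·1433/1933=-1783/1933
M: M0=0, M1=-1783/1933, M2=1433/1933, M3=8074/1933, M4=-10717/1933, M5=0
seg 0: a=5, c=M0/2=0, d=(M1−M0)/(6·2)=-1783/23196, b=Δ0−h0·(2M0+M1)/6=-2233/11598
seg 1: a=4, c=M1/2=-1783/3866, d=(M2−M1)/(6·3)=536/5799, b=Δ1−h1·(2M1+M2)/6=-12931/11598
seg 2: a=-1, c=M2/2=1433/3866, d=(M3−M2)/(6·2)=6641/23196, b=Δ2−h2·(2M2+M3)/6=-16081/11598
seg 3: a=0, c=M3/2=4037/1933, d=(M4−M3)/(6·1)=-18791/11598, b=Δ3−h3·(2M3+M4)/6=40961/11598
seg 4: a=4, c=M4/2=-10717/3866, d=(M5−M4)/(6·1)=10717/11598, b=Δ4−h4·(2M4+M5)/6=16516/5799
t_q=1 → seg 0, τ=1; S=5+-2233/11598·τ+0·τ²+-1783/23196·τ³=36577/7732

  seg 0: a=5 b=-2233/11598 c=0 d=-1783/23196
  seg 1: a=4 b=-12931/11598 c=-1783/3866 d=536/5799
  seg 2: a=-1 b=-16081/11598 c=1433/3866 d=6641/23196
  seg 3: a=0 b=40961/11598 c=4037/1933 d=-18791/11598
  seg 4: a=4 b=16516/5799 c=-10717/3866 d=10717/11598
S(1) = 36577/7732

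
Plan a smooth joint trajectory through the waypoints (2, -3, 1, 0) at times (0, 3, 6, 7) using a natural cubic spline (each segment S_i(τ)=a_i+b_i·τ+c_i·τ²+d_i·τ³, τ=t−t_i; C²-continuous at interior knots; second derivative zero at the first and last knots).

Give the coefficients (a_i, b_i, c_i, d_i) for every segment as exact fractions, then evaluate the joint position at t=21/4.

Δ: Δ0=-5/3, Δ1=4/3, Δ2=-1
row 1: diag=12, rhs=18; c'=1/4, d'=3/2
row 2: denom=8−3·1/4=29/4; d'=(-14−3·3/2)/(29/4)=-74/29
back: M2=-74/29
back: M1=3/2−1/4·-74/29=62/29
M: M0=0, M1=62/29, M2=-74/29, M3=0
seg 0: a=2, c=M0/2=0, d=(M1−M0)/(6·3)=31/261, b=Δ0−h0·(2M0+M1)/6=-238/87
seg 1: a=-3, c=M1/2=31/29, d=(M2−M1)/(6·3)=-68/261, b=Δ1−h1·(2M1+M2)/6=41/87
seg 2: a=1, c=M2/2=-37/29, d=(M3−M2)/(6·1)=37/87, b=Δ2−h2·(2M2+M3)/6=-13/87
t_q=21/4 → seg 1, τ=9/4; S=-3+41/87·τ+31/29·τ²+-68/261·τ³=117/232

  seg 0: a=2 b=-238/87 c=0 d=31/261
  seg 1: a=-3 b=41/87 c=31/29 d=-68/261
  seg 2: a=1 b=-13/87 c=-37/29 d=37/87
S(21/4) = 117/232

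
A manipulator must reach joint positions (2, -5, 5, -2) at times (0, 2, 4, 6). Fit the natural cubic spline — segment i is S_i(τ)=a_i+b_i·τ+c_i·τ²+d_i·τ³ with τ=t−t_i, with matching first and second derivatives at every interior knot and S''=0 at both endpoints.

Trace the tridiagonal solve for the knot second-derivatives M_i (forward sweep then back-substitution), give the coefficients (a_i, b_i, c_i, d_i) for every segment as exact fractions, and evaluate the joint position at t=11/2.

  seg 0: a=2 b=-19/3 c=0 d=17/24
  seg 1: a=-5 b=13/6 c=17/4 d=-17/12
  seg 2: a=5 b=13/6 c=-17/4 d=17/24
S(11/2) = 69/64

Δ: Δ0=-7/2, Δ1=5, Δ2=-7/2
row 1: diag=8, rhs=51; c'=1/4, d'=51/8
row 2: denom=8−2·1/4=15/2; d'=(-51−2·51/8)/(15/2)=-17/2
back: M2=-17/2
back: M1=51/8−1/4·-17/2=17/2
M: M0=0, M1=17/2, M2=-17/2, M3=0
seg 0: a=2, c=M0/2=0, d=(M1−M0)/(6·2)=17/24, b=Δ0−h0·(2M0+M1)/6=-19/3
seg 1: a=-5, c=M1/2=17/4, d=(M2−M1)/(6·2)=-17/12, b=Δ1−h1·(2M1+M2)/6=13/6
seg 2: a=5, c=M2/2=-17/4, d=(M3−M2)/(6·2)=17/24, b=Δ2−h2·(2M2+M3)/6=13/6
t_q=11/2 → seg 2, τ=3/2; S=5+13/6·τ+-17/4·τ²+17/24·τ³=69/64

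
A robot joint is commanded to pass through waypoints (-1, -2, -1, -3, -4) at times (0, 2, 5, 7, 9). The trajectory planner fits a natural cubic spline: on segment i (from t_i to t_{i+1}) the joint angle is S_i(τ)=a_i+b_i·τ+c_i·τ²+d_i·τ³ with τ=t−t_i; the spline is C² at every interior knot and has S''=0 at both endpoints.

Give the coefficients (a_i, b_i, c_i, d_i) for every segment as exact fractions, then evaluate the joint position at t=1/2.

  seg 0: a=-1 b=-811/1032 c=0 d=295/4128
  seg 1: a=-2 b=37/516 c=295/688 d=-235/2064
  seg 2: a=-1 b=-887/2064 c=-205/344 d=1283/8256
  seg 3: a=-3 b=-979/1032 c=463/1376 d=-463/8256
S(1/2) = -15235/11008

Δ: Δ0=-1/2, Δ1=1/3, Δ2=-1, Δ3=-1/2
row 1: diag=10, rhs=5; c'=3/10, d'=1/2
row 2: denom=10−3·3/10=91/10; d'=(-8−3·1/2)/(91/10)=-95/91
row 3: denom=8−2·20/91=688/91; d'=(3−2·-95/91)/(688/91)=463/688
back: M3=463/688
back: M2=-95/91−20/91·463/688=-205/172
back: M1=1/2−3/10·-205/172=295/344
M: M0=0, M1=295/344, M2=-205/172, M3=463/688, M4=0
seg 0: a=-1, c=M0/2=0, d=(M1−M0)/(6·2)=295/4128, b=Δ0−h0·(2M0+M1)/6=-811/1032
seg 1: a=-2, c=M1/2=295/688, d=(M2−M1)/(6·3)=-235/2064, b=Δ1−h1·(2M1+M2)/6=37/516
seg 2: a=-1, c=M2/2=-205/344, d=(M3−M2)/(6·2)=1283/8256, b=Δ2−h2·(2M2+M3)/6=-887/2064
seg 3: a=-3, c=M3/2=463/1376, d=(M4−M3)/(6·2)=-463/8256, b=Δ3−h3·(2M3+M4)/6=-979/1032
t_q=1/2 → seg 0, τ=1/2; S=-1+-811/1032·τ+0·τ²+295/4128·τ³=-15235/11008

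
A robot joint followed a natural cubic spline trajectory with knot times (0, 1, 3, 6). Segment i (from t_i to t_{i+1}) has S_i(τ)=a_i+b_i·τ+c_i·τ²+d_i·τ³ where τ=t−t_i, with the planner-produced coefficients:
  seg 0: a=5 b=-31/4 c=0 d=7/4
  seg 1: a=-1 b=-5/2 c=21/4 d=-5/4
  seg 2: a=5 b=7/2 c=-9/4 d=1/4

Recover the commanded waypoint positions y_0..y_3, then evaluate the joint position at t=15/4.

y_0 = S_0(0) = a_0 = 5
y_1 = S_1(0) = a_1 = -1
y_2 = S_2(0) = a_2 = 5
y_3 = S_2(3) = 2
t_q=15/4 is in segment 2 (τ=3/4); S_2(τ)=1655/256

y_0=5 y_1=-1 y_2=5 y_3=2
S(15/4) = 1655/256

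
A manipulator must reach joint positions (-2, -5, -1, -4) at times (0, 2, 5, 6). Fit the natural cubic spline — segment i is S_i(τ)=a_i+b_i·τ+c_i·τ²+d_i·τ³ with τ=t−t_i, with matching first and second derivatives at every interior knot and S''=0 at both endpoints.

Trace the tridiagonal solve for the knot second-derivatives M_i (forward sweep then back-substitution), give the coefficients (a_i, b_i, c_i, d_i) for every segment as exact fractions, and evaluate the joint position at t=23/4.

  seg 0: a=-2 b=-1067/426 c=0 d=107/426
  seg 1: a=-5 b=217/426 c=107/71 d=-175/426
  seg 2: a=-1 b=-328/213 c=-311/142 d=311/426
S(23/4) = -27981/9088

Δ: Δ0=-3/2, Δ1=4/3, Δ2=-3
row 1: diag=10, rhs=17; c'=3/10, d'=17/10
row 2: denom=8−3·3/10=71/10; d'=(-26−3·17/10)/(71/10)=-311/71
back: M2=-311/71
back: M1=17/10−3/10·-311/71=214/71
M: M0=0, M1=214/71, M2=-311/71, M3=0
seg 0: a=-2, c=M0/2=0, d=(M1−M0)/(6·2)=107/426, b=Δ0−h0·(2M0+M1)/6=-1067/426
seg 1: a=-5, c=M1/2=107/71, d=(M2−M1)/(6·3)=-175/426, b=Δ1−h1·(2M1+M2)/6=217/426
seg 2: a=-1, c=M2/2=-311/142, d=(M3−M2)/(6·1)=311/426, b=Δ2−h2·(2M2+M3)/6=-328/213
t_q=23/4 → seg 2, τ=3/4; S=-1+-328/213·τ+-311/142·τ²+311/426·τ³=-27981/9088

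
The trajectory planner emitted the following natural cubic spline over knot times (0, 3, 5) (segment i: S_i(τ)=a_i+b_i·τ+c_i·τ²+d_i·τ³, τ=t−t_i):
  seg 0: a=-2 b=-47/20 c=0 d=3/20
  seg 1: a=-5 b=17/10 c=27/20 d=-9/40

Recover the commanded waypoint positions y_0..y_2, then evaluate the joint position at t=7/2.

y_0=-2 y_1=-5 y_2=2
S(7/2) = -1229/320

y_0 = S_0(0) = a_0 = -2
y_1 = S_1(0) = a_1 = -5
y_2 = S_1(2) = 2
t_q=7/2 is in segment 1 (τ=1/2); S_1(τ)=-1229/320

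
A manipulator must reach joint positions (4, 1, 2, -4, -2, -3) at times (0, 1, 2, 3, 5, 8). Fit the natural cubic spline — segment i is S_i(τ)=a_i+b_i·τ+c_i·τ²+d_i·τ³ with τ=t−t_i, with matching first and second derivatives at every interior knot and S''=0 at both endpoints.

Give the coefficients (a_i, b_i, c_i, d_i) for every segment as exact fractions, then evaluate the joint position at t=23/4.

Δ: Δ0=-3, Δ1=1, Δ2=-6, Δ3=1, Δ4=-1/3
row 1: diag=4, rhs=24; c'=1/4, d'=6
row 2: denom=4−1·1/4=15/4; d'=(-42−1·6)/(15/4)=-64/5
row 3: denom=6−1·4/15=86/15; d'=(42−1·-64/5)/(86/15)=411/43
row 4: denom=10−2·15/43=400/43; d'=(-8−2·411/43)/(400/43)=-583/200
back: M4=-583/200
back: M3=411/43−15/43·-583/200=423/40
back: M2=-64/5−4/15·423/40=-781/50
back: M1=6−1/4·-781/50=1981/200
M: M0=0, M1=1981/200, M2=-781/50, M3=423/40, M4=-583/200, M5=0
seg 0: a=4, c=M0/2=0, d=(M1−M0)/(6·1)=1981/1200, b=Δ0−h0·(2M0+M1)/6=-5581/1200
seg 1: a=1, c=M1/2=1981/400, d=(M2−M1)/(6·1)=-1021/240, b=Δ1−h1·(2M1+M2)/6=181/600
seg 2: a=2, c=M2/2=-781/100, d=(M3−M2)/(6·1)=5239/1200, b=Δ2−h2·(2M2+M3)/6=-3067/1200
seg 3: a=-4, c=M3/2=423/80, d=(M4−M3)/(6·2)=-1349/1200, b=Δ3−h3·(2M3+M4)/6=-3047/600
seg 4: a=-2, c=M4/2=-583/400, d=(M5−M4)/(6·3)=583/3600, b=Δ4−h4·(2M4+M5)/6=1549/600
t_q=23/4 → seg 4, τ=3/4; S=-2+1549/600·τ+-583/400·τ²+583/3600·τ³=-20871/25600

  seg 0: a=4 b=-5581/1200 c=0 d=1981/1200
  seg 1: a=1 b=181/600 c=1981/400 d=-1021/240
  seg 2: a=2 b=-3067/1200 c=-781/100 d=5239/1200
  seg 3: a=-4 b=-3047/600 c=423/80 d=-1349/1200
  seg 4: a=-2 b=1549/600 c=-583/400 d=583/3600
S(23/4) = -20871/25600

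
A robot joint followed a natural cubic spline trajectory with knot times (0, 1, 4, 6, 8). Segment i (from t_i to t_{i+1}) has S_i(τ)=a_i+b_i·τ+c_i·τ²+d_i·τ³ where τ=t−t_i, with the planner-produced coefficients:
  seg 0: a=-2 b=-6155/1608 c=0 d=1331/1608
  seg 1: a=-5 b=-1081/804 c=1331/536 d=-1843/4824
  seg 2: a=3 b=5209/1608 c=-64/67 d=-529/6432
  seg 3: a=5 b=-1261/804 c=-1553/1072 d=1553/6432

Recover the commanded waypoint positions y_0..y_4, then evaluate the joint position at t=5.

y_0=-2 y_1=-5 y_2=3 y_3=5 y_4=-2
S(5) = 11153/2144

y_0 = S_0(0) = a_0 = -2
y_1 = S_1(0) = a_1 = -5
y_2 = S_2(0) = a_2 = 3
y_3 = S_3(0) = a_3 = 5
y_4 = S_3(2) = -2
t_q=5 is in segment 2 (τ=1); S_2(τ)=11153/2144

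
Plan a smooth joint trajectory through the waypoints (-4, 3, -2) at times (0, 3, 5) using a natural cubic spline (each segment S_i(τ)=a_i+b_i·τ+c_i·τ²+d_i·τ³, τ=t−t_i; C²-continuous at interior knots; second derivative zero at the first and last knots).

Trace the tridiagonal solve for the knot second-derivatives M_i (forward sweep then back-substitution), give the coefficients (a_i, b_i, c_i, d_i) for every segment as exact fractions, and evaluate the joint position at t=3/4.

Δ: Δ0=7/3, Δ1=-5/2
row 1: diag=10, rhs=-29; c'=1/5, d'=-29/10
back: M1=-29/10
M: M0=0, M1=-29/10, M2=0
seg 0: a=-4, c=M0/2=0, d=(M1−M0)/(6·3)=-29/180, b=Δ0−h0·(2M0+M1)/6=227/60
seg 1: a=3, c=M1/2=-29/20, d=(M2−M1)/(6·2)=29/120, b=Δ1−h1·(2M1+M2)/6=-17/30
t_q=3/4 → seg 0, τ=3/4; S=-4+227/60·τ+0·τ²+-29/180·τ³=-315/256

  seg 0: a=-4 b=227/60 c=0 d=-29/180
  seg 1: a=3 b=-17/30 c=-29/20 d=29/120
S(3/4) = -315/256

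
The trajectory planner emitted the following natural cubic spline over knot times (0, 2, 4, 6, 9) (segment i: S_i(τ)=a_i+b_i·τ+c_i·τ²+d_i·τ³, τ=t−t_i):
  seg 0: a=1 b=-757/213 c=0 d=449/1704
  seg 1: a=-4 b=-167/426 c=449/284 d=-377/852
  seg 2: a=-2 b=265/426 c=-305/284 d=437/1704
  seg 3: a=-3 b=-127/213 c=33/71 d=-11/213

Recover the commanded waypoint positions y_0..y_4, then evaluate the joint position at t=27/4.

y_0 = S_0(0) = a_0 = 1
y_1 = S_1(0) = a_1 = -4
y_2 = S_2(0) = a_2 = -2
y_3 = S_3(0) = a_3 = -3
y_4 = S_3(3) = -2
t_q=27/4 is in segment 3 (τ=3/4); S_3(τ)=-14575/4544

y_0=1 y_1=-4 y_2=-2 y_3=-3 y_4=-2
S(27/4) = -14575/4544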